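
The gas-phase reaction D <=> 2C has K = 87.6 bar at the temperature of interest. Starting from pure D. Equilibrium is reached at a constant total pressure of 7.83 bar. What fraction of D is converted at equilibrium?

Take 1 mol D as basis and let X be its fractional conversion, so ξ = X.
Species balance: n_D = 1 − X; n_C = 2X.
Total moles n_T = 1 + X.
Mole fractions y_i = n_i/n_T; K = p_C^2 / (p_D) with p_i = y_i·P.
Substituting and setting equal to 87.6 bar gives a polynomial in X; the root in (0,1) is X = 0.858.

X = 0.858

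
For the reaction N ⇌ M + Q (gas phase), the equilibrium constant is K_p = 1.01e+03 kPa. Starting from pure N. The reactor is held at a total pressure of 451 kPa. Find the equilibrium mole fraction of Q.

y_Q = 0.454

Take 1 mol N as basis and let X be its fractional conversion, so ξ = X.
Species balance: n_N = 1 − X; n_M = X; n_Q = X.
Summing: n_T = 1 + X.
With p_i = (n_i/n_T)P, K_p = p_M p_Q / (p_N).
Substituting and setting equal to 1.01e+03 kPa gives a polynomial in X; the root in (0,1) is X = 0.831.
Then n_Q = 0.831, n_T = 1.83, so y_Q = 0.454.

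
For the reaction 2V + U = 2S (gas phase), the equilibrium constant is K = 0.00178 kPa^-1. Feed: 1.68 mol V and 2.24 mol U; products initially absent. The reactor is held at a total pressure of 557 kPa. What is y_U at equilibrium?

y_U = 0.529

Let X = conversion of V (basis 1.68 mol V); extent of reaction ξ = 0.84X.
Mole table: n_V = 1.68 − 1.68X; n_U = 2.24 − 0.84X; n_S = 1.68X.
Summing: n_T = 3.92 − 0.84X.
Mole fractions y_i = n_i/n_T; K = p_S^2 / (p_V^2 p_U) with p_i = y_i·P.
This yields a degree-3 equation in X; solving on (0,1), X = 0.420.
Then n_U = 1.89, n_T = 3.57, so y_U = 0.529.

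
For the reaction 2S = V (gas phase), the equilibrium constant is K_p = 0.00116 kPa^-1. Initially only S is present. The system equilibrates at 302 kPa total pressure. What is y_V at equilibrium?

Basis: 1 mol S initially; let X = conversion of S. Extent ξ = 0.5X.
At extent ξ: n_S = 1 − X; n_V = 0.5X.
Summing: n_T = 1 − 0.5X.
With p_i = (n_i/n_T)P, K_p = p_V / (p_S^2).
Equating to 0.00116 kPa^-1 and solving on 0 < X < 1: X = 0.355.
Then n_V = 0.177, n_T = 0.823, so y_V = 0.216.

y_V = 0.216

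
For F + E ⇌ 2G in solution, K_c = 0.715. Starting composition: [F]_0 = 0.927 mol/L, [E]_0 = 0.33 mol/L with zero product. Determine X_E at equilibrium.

Let X = conversion of E; extent ξ = 0.33·X mol/L.
Concentrations: [F] = 0.927 − 0.33X; [E] = 0.33 − 0.33X; [G] = 0.66X.
K_c = [G]^2 / ([F] [E]).
This equals 0.715 at X = 0.470 (the root in 0 < X < 1).

X = 0.470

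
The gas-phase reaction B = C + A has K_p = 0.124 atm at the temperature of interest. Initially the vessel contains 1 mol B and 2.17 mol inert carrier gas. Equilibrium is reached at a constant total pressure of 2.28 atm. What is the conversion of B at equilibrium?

X = 0.352

Let X = conversion of B (basis 1 mol B); extent of reaction ξ = X.
At extent ξ: n_B = 1 − X; n_C = X; n_A = X; n_I = 2.17 (inert).
n_T = Σnᵢ = 3.17 + X.
Mole fractions y_i = n_i/n_T; K_p = p_C p_A / (p_B) with p_i = y_i·P.
Equating to 0.124 atm and solving on 0 < X < 1: X = 0.352.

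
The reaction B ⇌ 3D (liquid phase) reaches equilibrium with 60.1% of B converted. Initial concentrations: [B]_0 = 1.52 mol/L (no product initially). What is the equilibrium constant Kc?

Kc = 33.9 (mol/L)^2

Let X = conversion of B.
Concentrations: [B] = 1.52 − 1.52X; [D] = 4.56X.
At X = 0.601: [B] = 0.606, [D] = 2.74.
Kc = [D]^3 / ([B]) = 33.9 (mol/L)^2.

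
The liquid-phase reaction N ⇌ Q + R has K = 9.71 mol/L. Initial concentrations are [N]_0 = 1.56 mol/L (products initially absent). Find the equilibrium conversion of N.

Let X = conversion of N; extent ξ = 1.56·X mol/L.
Concentrations: [N] = 1.56 − 1.56X; [Q] = 1.56X; [R] = 1.56X.
K = [Q] [R] / ([N]).
Solving K = 9.71 for X ∈ (0,1): X = 0.877.

X = 0.877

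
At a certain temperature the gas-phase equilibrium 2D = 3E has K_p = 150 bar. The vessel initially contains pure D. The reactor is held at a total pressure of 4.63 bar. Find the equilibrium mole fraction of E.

y_E = 0.860

Take 1 mol D as basis and let X be its fractional conversion, so ξ = 0.5X.
Mole table: n_D = 1 − X; n_E = 1.5X.
Total moles n_T = 1 + 0.5X.
With p_i = (n_i/n_T)P, K_p = p_E^3 / (p_D^2).
This yields a degree-3 equation in X; solving on (0,1), X = 0.804.
Then n_E = 1.21, n_T = 1.4, so y_E = 0.860.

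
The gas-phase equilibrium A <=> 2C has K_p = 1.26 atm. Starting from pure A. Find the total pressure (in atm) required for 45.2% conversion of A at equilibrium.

P = 1.23 atm

Let X = conversion of A (basis 1 mol A); extent of reaction ξ = X.
Mole table: n_A = 1 − X; n_C = 2X.
Summing: n_T = 1 + X.
K_p = p_C^2 / (p_A) with p_i = (n_i/n_T)·P.
At X = 0.452: the mole-fraction product g(X) = Π y_i^ν_i = 1.027. Since K_p = g(X)·P^{1}, P = (K_p/g)^(1/1) = (1.26/1.027)^(1/1) = 1.23 atm.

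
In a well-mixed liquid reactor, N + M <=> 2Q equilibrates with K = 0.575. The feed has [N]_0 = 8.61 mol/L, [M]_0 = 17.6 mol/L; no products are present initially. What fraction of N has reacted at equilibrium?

X = 0.384

Let X = conversion of N; extent ξ = 8.61·X mol/L.
Concentrations: [N] = 8.61 − 8.61X; [M] = 17.6 − 8.61X; [Q] = 17.2X.
K = [Q]^2 / ([N] [M]).
This equals 0.575 at X = 0.384 (the root in 0 < X < 1).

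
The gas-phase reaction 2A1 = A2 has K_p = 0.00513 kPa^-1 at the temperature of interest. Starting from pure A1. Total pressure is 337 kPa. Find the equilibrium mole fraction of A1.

Let X = conversion of A1 (basis 1 mol A1); extent of reaction ξ = 0.5X.
Mole table: n_A1 = 1 − X; n_A2 = 0.5X.
Summing: n_T = 1 − 0.5X.
y_i = n_i/n_T, p_i = y_i·P. K_p = p_A2 / (p_A1^2).
Setting this equal to 0.00513 kPa^-1 and taking the physical root (0 < X < 1) gives X = 0.645.
Then n_A1 = 0.355, n_T = 0.678, so y_A1 = 0.524.

y_A1 = 0.524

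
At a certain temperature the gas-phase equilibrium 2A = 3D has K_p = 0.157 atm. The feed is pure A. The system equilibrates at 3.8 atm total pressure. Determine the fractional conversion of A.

Basis: 1 mol A initially; let X = conversion of A. Extent ξ = 0.5X.
At extent ξ: n_A = 1 − X; n_D = 1.5X.
Total moles n_T = 1 + 0.5X.
With p_i = (n_i/n_T)P, K_p = p_D^3 / (p_A^2).
Substituting and setting equal to 0.157 atm gives a polynomial in X; the root in (0,1) is X = 0.204.

X = 0.204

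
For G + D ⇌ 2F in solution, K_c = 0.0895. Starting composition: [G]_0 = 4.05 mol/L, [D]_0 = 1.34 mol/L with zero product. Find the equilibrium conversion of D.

Let X = conversion of D; extent ξ = 1.34·X mol/L.
Concentrations: [G] = 4.05 − 1.34X; [D] = 1.34 − 1.34X; [F] = 2.68X.
K_c = [F]^2 / ([G] [D]).
Setting equal to 0.0895 and solving for X on (0,1) gives X = 0.221.

X = 0.221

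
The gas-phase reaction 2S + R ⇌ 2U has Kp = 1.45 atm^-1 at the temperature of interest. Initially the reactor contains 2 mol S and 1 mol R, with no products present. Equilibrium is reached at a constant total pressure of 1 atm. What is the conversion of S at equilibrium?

Basis: 2 mol S initially; let X = conversion of S. Extent ξ = X.
Moles: n_S = 2 − 2X; n_R = 1 − X; n_U = 2X.
Total moles n_T = 3 − X.
y_i = n_i/n_T, p_i = y_i·P. Kp = p_U^2 / (p_S^2 p_R).
This yields a degree-3 equation in X; solving on (0,1), X = 0.371.

X = 0.371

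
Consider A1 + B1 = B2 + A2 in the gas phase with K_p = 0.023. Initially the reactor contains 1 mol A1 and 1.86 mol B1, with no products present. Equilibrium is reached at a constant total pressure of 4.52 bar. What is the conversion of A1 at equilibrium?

X = 0.178

Basis: 1 mol A1 initially; let X = conversion of A1. Extent ξ = X.
At extent ξ: n_A1 = 1 − X; n_B1 = 1.86 − X; n_B2 = X; n_A2 = X.
n_T stays at 2.86 (no change in mole number).
y_i = n_i/n_T, p_i = y_i·P. K_p = p_B2 p_A2 / (p_A1 p_B1).
Substituting and setting equal to 0.023 gives a polynomial in X; the root in (0,1) is X = 0.178.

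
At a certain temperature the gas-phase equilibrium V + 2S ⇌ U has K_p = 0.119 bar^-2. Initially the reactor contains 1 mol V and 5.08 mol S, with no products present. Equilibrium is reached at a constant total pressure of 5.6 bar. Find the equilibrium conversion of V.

Let X = conversion of V (basis 1 mol V); extent of reaction ξ = X.
Moles: n_V = 1 − X; n_S = 5.08 − 2X; n_U = X.
Total moles n_T = 6.08 − 2X.
Mole fractions y_i = n_i/n_T; K_p = p_U / (p_V p_S^2) with p_i = y_i·P.
Equating to 0.119 bar^-2 and solving on 0 < X < 1: X = 0.698.

X = 0.698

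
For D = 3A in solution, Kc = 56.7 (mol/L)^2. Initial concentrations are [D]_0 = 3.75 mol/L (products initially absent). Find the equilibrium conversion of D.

X = 0.438

Let X = conversion of D; extent ξ = 3.75·X mol/L.
Concentrations: [D] = 3.75 − 3.75X; [A] = 11.2X.
Kc = [A]^3 / ([D]).
Setting equal to 56.7 and solving for X on (0,1) gives X = 0.438.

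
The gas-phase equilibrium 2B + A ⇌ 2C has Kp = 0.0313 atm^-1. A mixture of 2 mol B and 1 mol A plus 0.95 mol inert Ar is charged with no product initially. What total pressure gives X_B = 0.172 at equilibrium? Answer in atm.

Take 2 mol B as basis and let X be its fractional conversion, so ξ = X.
Species balance: n_B = 2 − 2X; n_A = 1 − X; n_C = 2X; n_I = 0.95 (inert).
n_T = Σnᵢ = 3.95 − X.
Kp = p_C^2 / (p_B^2 p_A) with p_i = (n_i/n_T)·P.
At X = 0.172: the mole-fraction product g(X) = Π y_i^ν_i = 0.1969. Since Kp = g(X)·P^{-1}, P = (g/Kp)^(1/1) = (0.1969/0.0313)^(1/1) = 6.29 atm.

P = 6.29 atm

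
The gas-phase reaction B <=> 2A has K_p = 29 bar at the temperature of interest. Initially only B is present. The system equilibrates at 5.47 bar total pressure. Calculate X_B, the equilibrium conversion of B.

X = 0.755

Let X = conversion of B (basis 1 mol B); extent of reaction ξ = X.
Mole table: n_B = 1 − X; n_A = 2X.
Total moles n_T = 1 + X.
Mole fractions y_i = n_i/n_T; K_p = p_A^2 / (p_B) with p_i = y_i·P.
This yields a degree-2 equation in X; solving on (0,1), X = 0.755.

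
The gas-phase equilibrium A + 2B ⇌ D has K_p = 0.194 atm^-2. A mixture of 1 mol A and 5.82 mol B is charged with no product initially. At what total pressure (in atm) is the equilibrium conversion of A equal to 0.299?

Take 1 mol A as basis and let X be its fractional conversion, so ξ = X.
Species balance: n_A = 1 − X; n_B = 5.82 − 2X; n_D = X.
Total moles n_T = 6.82 − 2X.
K_p = p_D / (p_A p_B^2) with p_i = (n_i/n_T)·P.
At X = 0.299: the mole-fraction product g(X) = Π y_i^ν_i = 0.6055. Since K_p = g(X)·P^{-2}, P = (g/K_p)^(1/2) = (0.6055/0.194)^(1/2) = 1.77 atm.

P = 1.77 atm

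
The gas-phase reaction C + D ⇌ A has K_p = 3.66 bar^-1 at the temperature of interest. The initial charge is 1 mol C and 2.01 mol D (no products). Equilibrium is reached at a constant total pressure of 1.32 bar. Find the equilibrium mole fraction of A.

Basis: 1 mol C initially; let X = conversion of C. Extent ξ = X.
Species balance: n_C = 1 − X; n_D = 2.01 − X; n_A = X.
Summing: n_T = 3.01 − X.
With p_i = (n_i/n_T)P, K_p = p_A / (p_C p_D).
Substituting and setting equal to 3.66 bar^-1 gives a polynomial in X; the root in (0,1) is X = 0.731.
Then n_A = 0.731, n_T = 2.28, so y_A = 0.321.

y_A = 0.321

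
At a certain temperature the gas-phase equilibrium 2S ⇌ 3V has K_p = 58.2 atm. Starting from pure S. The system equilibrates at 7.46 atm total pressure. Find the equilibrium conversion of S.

Basis: 1 mol S initially; let X = conversion of S. Extent ξ = 0.5X.
Moles: n_S = 1 − X; n_V = 1.5X.
Total moles n_T = 1 + 0.5X.
y_i = n_i/n_T, p_i = y_i·P. K_p = p_V^3 / (p_S^2).
Equating to 58.2 atm and solving on 0 < X < 1: X = 0.681.

X = 0.681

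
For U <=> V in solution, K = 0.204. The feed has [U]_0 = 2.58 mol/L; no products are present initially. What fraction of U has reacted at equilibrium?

X = 0.169

Let X = conversion of U; extent ξ = 2.58·X mol/L.
Concentrations: [U] = 2.58 − 2.58X; [V] = 2.58X.
K = [V] / ([U]).
Setting equal to 0.204 and solving for X on (0,1) gives X = 0.169.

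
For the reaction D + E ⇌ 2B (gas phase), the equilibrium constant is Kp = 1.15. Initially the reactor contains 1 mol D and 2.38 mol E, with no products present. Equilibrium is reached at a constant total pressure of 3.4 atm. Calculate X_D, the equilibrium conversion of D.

X = 0.512

Take 1 mol D as basis and let X be its fractional conversion, so ξ = X.
At extent ξ: n_D = 1 − X; n_E = 2.38 − X; n_B = 2X.
n_T stays at 3.38 (no change in mole number).
Mole fractions y_i = n_i/n_T; Kp = p_B^2 / (p_D p_E) with p_i = y_i·P.
Equating to 1.15 and solving on 0 < X < 1: X = 0.512.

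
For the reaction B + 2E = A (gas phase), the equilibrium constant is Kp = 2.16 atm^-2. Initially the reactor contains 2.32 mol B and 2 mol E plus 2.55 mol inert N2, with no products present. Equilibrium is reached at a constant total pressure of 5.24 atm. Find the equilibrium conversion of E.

Take 2 mol E as basis and let X be its fractional conversion, so ξ = X.
Moles: n_B = 2.32 − X; n_E = 2 − 2X; n_A = X; n_I = 2.55 (inert).
n_T = Σnᵢ = 6.87 − 2X.
y_i = n_i/n_T, p_i = y_i·P. Kp = p_A / (p_B p_E^2).
Substituting and setting equal to 2.16 atm^-2 gives a polynomial in X; the root in (0,1) is X = 0.758.

X = 0.758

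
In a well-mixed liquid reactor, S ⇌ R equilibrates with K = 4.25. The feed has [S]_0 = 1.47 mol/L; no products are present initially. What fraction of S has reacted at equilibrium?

Let X = conversion of S; extent ξ = 1.47·X mol/L.
Concentrations: [S] = 1.47 − 1.47X; [R] = 1.47X.
K = [R] / ([S]).
Equating to 4.25: the physical root is X = 0.810.

X = 0.810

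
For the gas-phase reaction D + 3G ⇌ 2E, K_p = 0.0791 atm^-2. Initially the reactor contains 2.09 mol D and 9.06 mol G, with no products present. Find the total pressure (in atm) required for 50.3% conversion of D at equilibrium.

P = 4.62 atm

Let X = conversion of D (basis 2.09 mol D); extent of reaction ξ = 2.09X.
Species balance: n_D = 2.09 − 2.09X; n_G = 9.06 − 6.27X; n_E = 4.18X.
n_T = Σnᵢ = 11.2 − 4.18X.
K_p = p_E^2 / (p_D p_G^3) with p_i = (n_i/n_T)·P.
At X = 0.503: the mole-fraction product g(X) = Π y_i^ν_i = 1.691. Since K_p = g(X)·P^{-2}, P = (g/K_p)^(1/2) = (1.691/0.0791)^(1/2) = 4.62 atm.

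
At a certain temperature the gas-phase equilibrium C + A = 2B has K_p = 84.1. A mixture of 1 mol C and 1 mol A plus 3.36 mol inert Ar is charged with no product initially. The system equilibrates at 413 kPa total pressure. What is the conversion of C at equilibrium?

X = 0.821

Basis: 1 mol C initially; let X = conversion of C. Extent ξ = X.
Moles: n_C = 1 − X; n_A = 1 − X; n_B = 2X; n_I = 3.36 (inert).
n_T stays at 5.36 (no change in mole number).
Mole fractions y_i = n_i/n_T; K_p = p_B^2 / (p_C p_A) with p_i = y_i·P.
This yields a degree-2 equation in X; solving on (0,1), X = 0.821.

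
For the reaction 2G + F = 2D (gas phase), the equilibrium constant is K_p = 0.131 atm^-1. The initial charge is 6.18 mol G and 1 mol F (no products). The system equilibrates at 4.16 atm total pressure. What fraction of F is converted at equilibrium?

X = 0.514

Let X = conversion of F (basis 1 mol F); extent of reaction ξ = X.
Species balance: n_G = 6.18 − 2X; n_F = 1 − X; n_D = 2X.
Summing: n_T = 7.18 − X.
With p_i = (n_i/n_T)P, K_p = p_D^2 / (p_G^2 p_F).
Equating to 0.131 atm^-1 and solving on 0 < X < 1: X = 0.514.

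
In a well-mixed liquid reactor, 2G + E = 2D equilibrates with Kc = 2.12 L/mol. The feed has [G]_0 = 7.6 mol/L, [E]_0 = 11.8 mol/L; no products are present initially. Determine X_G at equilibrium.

Let X = conversion of G; extent ξ = 7.6X/2 mol/L.
Concentrations: [G] = 7.6 − 7.6X; [E] = 11.8 − 3.8X; [D] = 7.6X.
Kc = [D]^2 / ([G]^2 [E]).
Solving Kc = 2.12 for X ∈ (0,1): X = 0.811.

X = 0.811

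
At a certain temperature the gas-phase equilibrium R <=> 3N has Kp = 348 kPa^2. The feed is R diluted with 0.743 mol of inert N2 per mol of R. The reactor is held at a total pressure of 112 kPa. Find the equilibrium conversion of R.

Take 1 mol R as basis and let X be its fractional conversion, so ξ = X.
At extent ξ: n_R = 1 − X; n_N = 3X; n_I = 0.743 (inert).
Total moles n_T = 1.74 + 2X.
With p_i = (n_i/n_T)P, Kp = p_N^3 / (p_R).
Setting this equal to 348 kPa^2 and taking the physical root (0 < X < 1) gives X = 0.154.

X = 0.154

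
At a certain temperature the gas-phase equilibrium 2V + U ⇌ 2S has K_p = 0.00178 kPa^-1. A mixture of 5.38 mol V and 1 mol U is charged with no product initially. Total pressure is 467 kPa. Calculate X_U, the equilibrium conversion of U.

Take 1 mol U as basis and let X be its fractional conversion, so ξ = X.
Mole table: n_V = 5.38 − 2X; n_U = 1 − X; n_S = 2X.
Summing: n_T = 6.38 − X.
With p_i = (n_i/n_T)P, K_p = p_S^2 / (p_V^2 p_U).
Substituting and setting equal to 0.00178 kPa^-1 gives a polynomial in X; the root in (0,1) is X = 0.546.

X = 0.546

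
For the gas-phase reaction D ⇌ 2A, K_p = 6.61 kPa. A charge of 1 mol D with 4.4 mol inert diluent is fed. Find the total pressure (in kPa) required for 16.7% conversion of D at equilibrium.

P = 275 kPa

Take 1 mol D as basis and let X be its fractional conversion, so ξ = X.
Moles: n_D = 1 − X; n_A = 2X; n_I = 4.4 (inert).
n_T = Σnᵢ = 5.4 + X.
K_p = p_A^2 / (p_D) with p_i = (n_i/n_T)·P.
At X = 0.167: the mole-fraction product g(X) = Π y_i^ν_i = 0.02406. Since K_p = g(X)·P^{1}, P = (K_p/g)^(1/1) = (6.61/0.02406)^(1/1) = 275 kPa.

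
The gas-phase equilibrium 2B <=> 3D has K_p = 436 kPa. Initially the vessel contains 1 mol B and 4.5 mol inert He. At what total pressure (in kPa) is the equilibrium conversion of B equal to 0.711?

P = 176 kPa

Take 1 mol B as basis and let X be its fractional conversion, so ξ = 0.5X.
Species balance: n_B = 1 − X; n_D = 1.5X; n_I = 4.5 (inert).
n_T = Σnᵢ = 5.5 + 0.5X.
K_p = p_D^3 / (p_B^2) with p_i = (n_i/n_T)·P.
At X = 0.711: the mole-fraction product g(X) = Π y_i^ν_i = 2.48. Since K_p = g(X)·P^{1}, P = (K_p/g)^(1/1) = (436/2.48)^(1/1) = 176 kPa.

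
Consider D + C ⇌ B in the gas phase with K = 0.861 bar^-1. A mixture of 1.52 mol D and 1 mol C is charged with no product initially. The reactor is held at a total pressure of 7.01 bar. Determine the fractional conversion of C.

Take 1 mol C as basis and let X be its fractional conversion, so ξ = X.
Moles: n_D = 1.52 − X; n_C = 1 − X; n_B = X.
Summing: n_T = 2.52 − X.
With p_i = (n_i/n_T)P, K = p_B / (p_D p_C).
This yields a degree-2 equation in X; solving on (0,1), X = 0.727.

X = 0.727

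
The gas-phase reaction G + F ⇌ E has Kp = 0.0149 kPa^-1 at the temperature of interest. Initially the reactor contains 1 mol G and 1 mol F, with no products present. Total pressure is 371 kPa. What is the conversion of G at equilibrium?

X = 0.609

Basis: 1 mol G initially; let X = conversion of G. Extent ξ = X.
Mole table: n_G = 1 − X; n_F = 1 − X; n_E = X.
n_T = Σnᵢ = 2 − X.
y_i = n_i/n_T, p_i = y_i·P. Kp = p_E / (p_G p_F).
Setting this equal to 0.0149 kPa^-1 and taking the physical root (0 < X < 1) gives X = 0.609.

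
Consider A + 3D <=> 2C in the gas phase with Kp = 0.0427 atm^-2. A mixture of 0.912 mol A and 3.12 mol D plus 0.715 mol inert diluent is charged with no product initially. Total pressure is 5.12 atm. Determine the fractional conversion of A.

Basis: 0.912 mol A initially; let X = conversion of A. Extent ξ = 0.912X.
At extent ξ: n_A = 0.912 − 0.912X; n_D = 3.12 − 2.74X; n_C = 1.82X; n_I = 0.715 (inert).
n_T = Σnᵢ = 4.75 − 1.82X.
With p_i = (n_i/n_T)P, Kp = p_C^2 / (p_A p_D^3).
Substituting and setting equal to 0.0427 atm^-2 gives a polynomial in X; the root in (0,1) is X = 0.348.

X = 0.348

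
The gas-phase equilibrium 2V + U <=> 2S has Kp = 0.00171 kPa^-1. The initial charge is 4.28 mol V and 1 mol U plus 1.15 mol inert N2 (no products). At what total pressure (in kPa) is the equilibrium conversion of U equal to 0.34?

Let X = conversion of U (basis 1 mol U); extent of reaction ξ = X.
At extent ξ: n_V = 4.28 − 2X; n_U = 1 − X; n_S = 2X; n_I = 1.15 (inert).
n_T = Σnᵢ = 6.43 − X.
Kp = p_S^2 / (p_V^2 p_U) with p_i = (n_i/n_T)·P.
At X = 0.34: the mole-fraction product g(X) = Π y_i^ν_i = 0.3292. Since Kp = g(X)·P^{-1}, P = (g/Kp)^(1/1) = (0.3292/0.00171)^(1/1) = 193 kPa.

P = 193 kPa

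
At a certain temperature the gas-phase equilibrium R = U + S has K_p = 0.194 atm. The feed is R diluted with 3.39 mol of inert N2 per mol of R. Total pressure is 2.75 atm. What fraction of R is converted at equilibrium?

Basis: 1 mol R initially; let X = conversion of R. Extent ξ = X.
At extent ξ: n_R = 1 − X; n_U = X; n_S = X; n_I = 3.39 (inert).
n_T = Σnᵢ = 4.39 + X.
Mole fractions y_i = n_i/n_T; K_p = p_U p_S / (p_R) with p_i = y_i·P.
Setting this equal to 0.194 atm and taking the physical root (0 < X < 1) gives X = 0.438.

X = 0.438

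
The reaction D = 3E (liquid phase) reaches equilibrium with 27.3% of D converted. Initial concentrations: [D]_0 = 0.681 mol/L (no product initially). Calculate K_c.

K_c = 0.35 (mol/L)^2

Let X = conversion of D.
Concentrations: [D] = 0.681 − 0.681X; [E] = 2.04X.
At X = 0.273: [D] = 0.495, [E] = 0.558.
K_c = [E]^3 / ([D]) = 0.35 (mol/L)^2.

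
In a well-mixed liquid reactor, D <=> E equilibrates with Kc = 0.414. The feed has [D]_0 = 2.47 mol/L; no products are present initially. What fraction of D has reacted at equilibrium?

X = 0.293

Let X = conversion of D; extent ξ = 2.47·X mol/L.
Concentrations: [D] = 2.47 − 2.47X; [E] = 2.47X.
Kc = [E] / ([D]).
Equating to 0.414: the physical root is X = 0.293.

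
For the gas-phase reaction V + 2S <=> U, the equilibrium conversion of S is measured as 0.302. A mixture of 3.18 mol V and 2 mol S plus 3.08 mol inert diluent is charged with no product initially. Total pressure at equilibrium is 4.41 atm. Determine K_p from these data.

K_p = 0.162 atm^-2

Let X = conversion of S (basis 2 mol S); extent of reaction ξ = X.
Moles: n_V = 3.18 − X; n_S = 2 − 2X; n_U = X; n_I = 3.08 (inert).
n_T = Σnᵢ = 8.26 − 2X.
At X = 0.302: n_V = 2.88, n_S = 1.4, n_U = 0.302, n_T = 7.66.
p_i = (n_i/n_T)·P. K_p = p_U / (p_V p_S^2) = 0.162 atm^-2.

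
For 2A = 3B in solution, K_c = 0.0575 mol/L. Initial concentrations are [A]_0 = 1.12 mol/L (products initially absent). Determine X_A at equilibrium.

X = 0.211

Let X = conversion of A; extent ξ = 1.12X/2 mol/L.
Concentrations: [A] = 1.12 − 1.12X; [B] = 1.68X.
K_c = [B]^3 / ([A]^2).
Setting equal to 0.0575 and solving for X on (0,1) gives X = 0.211.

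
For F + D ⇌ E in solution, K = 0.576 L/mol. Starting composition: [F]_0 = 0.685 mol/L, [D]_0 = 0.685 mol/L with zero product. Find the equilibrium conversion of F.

X = 0.232

Let X = conversion of F; extent ξ = 0.685·X mol/L.
Concentrations: [F] = 0.685 − 0.685X; [D] = 0.685 − 0.685X; [E] = 0.685X.
K = [E] / ([F] [D]).
This equals 0.576 at X = 0.232 (the root in 0 < X < 1).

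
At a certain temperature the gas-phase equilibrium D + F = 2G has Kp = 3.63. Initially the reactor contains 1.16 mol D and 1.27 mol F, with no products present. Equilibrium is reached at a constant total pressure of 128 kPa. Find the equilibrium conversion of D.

X = 0.510

Let X = conversion of D (basis 1.16 mol D); extent of reaction ξ = 1.16X.
Moles: n_D = 1.16 − 1.16X; n_F = 1.27 − 1.16X; n_G = 2.32X.
Total moles n_T = 2.43 (Δν = 0, constant).
y_i = n_i/n_T, p_i = y_i·P. Kp = p_G^2 / (p_D p_F).
Equating to 3.63 and solving on 0 < X < 1: X = 0.510.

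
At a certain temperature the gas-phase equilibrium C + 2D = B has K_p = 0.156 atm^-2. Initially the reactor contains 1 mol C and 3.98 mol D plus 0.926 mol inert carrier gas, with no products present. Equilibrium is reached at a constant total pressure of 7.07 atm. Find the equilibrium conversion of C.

Take 1 mol C as basis and let X be its fractional conversion, so ξ = X.
Species balance: n_C = 1 − X; n_D = 3.98 − 2X; n_B = X; n_I = 0.926 (inert).
Summing: n_T = 5.91 − 2X.
y_i = n_i/n_T, p_i = y_i·P. K_p = p_B / (p_C p_D^2).
This yields a degree-3 equation in X; solving on (0,1), X = 0.717.

X = 0.717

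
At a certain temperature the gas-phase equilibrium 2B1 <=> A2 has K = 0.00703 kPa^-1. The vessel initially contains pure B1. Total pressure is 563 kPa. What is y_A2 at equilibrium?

y_A2 = 0.608

Basis: 1 mol B1 initially; let X = conversion of B1. Extent ξ = 0.5X.
At extent ξ: n_B1 = 1 − X; n_A2 = 0.5X.
Summing: n_T = 1 − 0.5X.
y_i = n_i/n_T, p_i = y_i·P. K = p_A2 / (p_B1^2).
Equating to 0.00703 kPa^-1 and solving on 0 < X < 1: X = 0.756.
Then n_A2 = 0.378, n_T = 0.622, so y_A2 = 0.608.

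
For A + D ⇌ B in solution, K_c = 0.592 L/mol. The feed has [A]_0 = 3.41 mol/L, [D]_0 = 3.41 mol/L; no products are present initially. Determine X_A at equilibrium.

X = 0.502

Let X = conversion of A; extent ξ = 3.41·X mol/L.
Concentrations: [A] = 3.41 − 3.41X; [D] = 3.41 − 3.41X; [B] = 3.41X.
K_c = [B] / ([A] [D]).
Solving K_c = 0.592 for X ∈ (0,1): X = 0.502.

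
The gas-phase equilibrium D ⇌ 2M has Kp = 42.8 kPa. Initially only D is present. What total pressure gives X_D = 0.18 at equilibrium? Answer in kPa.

P = 320 kPa

Basis: 1 mol D initially; let X = conversion of D. Extent ξ = X.
Species balance: n_D = 1 − X; n_M = 2X.
Total moles n_T = 1 + X.
Kp = p_M^2 / (p_D) with p_i = (n_i/n_T)·P.
At X = 0.18: the mole-fraction product g(X) = Π y_i^ν_i = 0.1339. Since Kp = g(X)·P^{1}, P = (Kp/g)^(1/1) = (42.8/0.1339)^(1/1) = 320 kPa.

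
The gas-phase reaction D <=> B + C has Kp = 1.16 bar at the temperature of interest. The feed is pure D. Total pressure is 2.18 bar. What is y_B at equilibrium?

Let X = conversion of D (basis 1 mol D); extent of reaction ξ = X.
Mole table: n_D = 1 − X; n_B = X; n_C = X.
n_T = Σnᵢ = 1 + X.
Mole fractions y_i = n_i/n_T; Kp = p_B p_C / (p_D) with p_i = y_i·P.
Equating to 1.16 bar and solving on 0 < X < 1: X = 0.589.
Then n_B = 0.589, n_T = 1.59, so y_B = 0.371.

y_B = 0.371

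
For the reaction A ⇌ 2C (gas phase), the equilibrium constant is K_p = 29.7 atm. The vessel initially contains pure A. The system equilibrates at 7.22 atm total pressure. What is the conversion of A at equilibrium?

X = 0.712

Basis: 1 mol A initially; let X = conversion of A. Extent ξ = X.
At extent ξ: n_A = 1 − X; n_C = 2X.
Total moles n_T = 1 + X.
y_i = n_i/n_T, p_i = y_i·P. K_p = p_C^2 / (p_A).
Equating to 29.7 atm and solving on 0 < X < 1: X = 0.712.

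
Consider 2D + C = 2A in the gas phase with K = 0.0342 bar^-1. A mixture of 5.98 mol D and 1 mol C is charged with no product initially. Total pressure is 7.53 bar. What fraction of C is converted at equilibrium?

X = 0.398

Basis: 1 mol C initially; let X = conversion of C. Extent ξ = X.
Mole table: n_D = 5.98 − 2X; n_C = 1 − X; n_A = 2X.
Total moles n_T = 6.98 − X.
Mole fractions y_i = n_i/n_T; K = p_A^2 / (p_D^2 p_C) with p_i = y_i·P.
This yields a degree-3 equation in X; solving on (0,1), X = 0.398.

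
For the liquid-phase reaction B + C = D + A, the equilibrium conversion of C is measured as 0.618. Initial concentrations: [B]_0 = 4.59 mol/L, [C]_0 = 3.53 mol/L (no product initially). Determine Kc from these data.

Let X = conversion of C.
Concentrations: [B] = 4.59 − 3.53X; [C] = 3.53 − 3.53X; [D] = 3.53X; [A] = 3.53X.
At X = 0.618: [B] = 2.41, [C] = 1.35, [D] = 2.18, [A] = 2.18.
Kc = [D] [A] / ([B] [C]) = 1.47.

Kc = 1.47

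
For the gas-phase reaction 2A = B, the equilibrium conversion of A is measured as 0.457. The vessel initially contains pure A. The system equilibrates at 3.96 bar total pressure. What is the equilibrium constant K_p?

K_p = 0.151 bar^-1

Take 1 mol A as basis and let X be its fractional conversion, so ξ = 0.5X.
Moles: n_A = 1 − X; n_B = 0.5X.
Summing: n_T = 1 − 0.5X.
At X = 0.457: n_A = 0.543, n_B = 0.229, n_T = 0.771.
p_i = (n_i/n_T)·P. K_p = p_B / (p_A^2) = 0.151 bar^-1.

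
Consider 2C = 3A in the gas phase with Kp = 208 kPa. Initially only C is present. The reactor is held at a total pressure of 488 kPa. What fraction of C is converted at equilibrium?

X = 0.385

Take 1 mol C as basis and let X be its fractional conversion, so ξ = 0.5X.
Species balance: n_C = 1 − X; n_A = 1.5X.
Summing: n_T = 1 + 0.5X.
Mole fractions y_i = n_i/n_T; Kp = p_A^3 / (p_C^2) with p_i = y_i·P.
Setting this equal to 208 kPa and taking the physical root (0 < X < 1) gives X = 0.385.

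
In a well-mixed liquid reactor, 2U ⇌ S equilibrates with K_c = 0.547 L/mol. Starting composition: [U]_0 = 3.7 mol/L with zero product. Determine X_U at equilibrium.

Let X = conversion of U; extent ξ = 3.7X/2 mol/L.
Concentrations: [U] = 3.7 − 3.7X; [S] = 1.85X.
K_c = [S] / ([U]^2).
Equating to 0.547 L/mol: the physical root is X = 0.611.

X = 0.611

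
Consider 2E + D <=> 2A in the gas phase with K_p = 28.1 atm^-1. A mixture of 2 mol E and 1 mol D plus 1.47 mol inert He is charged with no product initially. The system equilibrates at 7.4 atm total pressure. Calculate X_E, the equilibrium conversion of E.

Take 2 mol E as basis and let X be its fractional conversion, so ξ = X.
Mole table: n_E = 2 − 2X; n_D = 1 − X; n_A = 2X; n_I = 1.47 (inert).
Total moles n_T = 4.47 − X.
y_i = n_i/n_T, p_i = y_i·P. K_p = p_A^2 / (p_E^2 p_D).
Setting this equal to 28.1 atm^-1 and taking the physical root (0 < X < 1) gives X = 0.779.

X = 0.779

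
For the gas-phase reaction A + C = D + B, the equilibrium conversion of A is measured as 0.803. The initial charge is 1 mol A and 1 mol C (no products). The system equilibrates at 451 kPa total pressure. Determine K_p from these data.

K_p = 16.6

Basis: 1 mol A initially; let X = conversion of A. Extent ξ = X.
At extent ξ: n_A = 1 − X; n_C = 1 − X; n_D = X; n_B = X.
Total moles n_T = 2 (Δν = 0, constant).
At X = 0.803: n_A = 0.197, n_C = 0.197, n_D = 0.803, n_B = 0.803, n_T = 2.
p_i = (n_i/n_T)·P. K_p = p_D p_B / (p_A p_C) = 16.6.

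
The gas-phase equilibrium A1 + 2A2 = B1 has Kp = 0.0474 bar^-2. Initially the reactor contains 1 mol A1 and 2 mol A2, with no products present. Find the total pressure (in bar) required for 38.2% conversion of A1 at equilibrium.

P = 6.53 bar

Take 1 mol A1 as basis and let X be its fractional conversion, so ξ = X.
Moles: n_A1 = 1 − X; n_A2 = 2 − 2X; n_B1 = X.
n_T = Σnᵢ = 3 − 2X.
Kp = p_B1 / (p_A1 p_A2^2) with p_i = (n_i/n_T)·P.
At X = 0.382: the mole-fraction product g(X) = Π y_i^ν_i = 2.023. Since Kp = g(X)·P^{-2}, P = (g/Kp)^(1/2) = (2.023/0.0474)^(1/2) = 6.53 bar.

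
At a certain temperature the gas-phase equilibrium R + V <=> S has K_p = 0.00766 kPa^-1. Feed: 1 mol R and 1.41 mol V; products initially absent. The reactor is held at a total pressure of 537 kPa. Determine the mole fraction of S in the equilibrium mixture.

y_S = 0.363

Let X = conversion of R (basis 1 mol R); extent of reaction ξ = X.
Mole table: n_R = 1 − X; n_V = 1.41 − X; n_S = X.
Summing: n_T = 2.41 − X.
Mole fractions y_i = n_i/n_T; K_p = p_S / (p_R p_V) with p_i = y_i·P.
This yields a degree-2 equation in X; solving on (0,1), X = 0.641.
Then n_S = 0.641, n_T = 1.77, so y_S = 0.363.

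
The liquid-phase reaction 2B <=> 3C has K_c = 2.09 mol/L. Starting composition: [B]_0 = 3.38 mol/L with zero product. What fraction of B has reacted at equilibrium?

X = 0.403

Let X = conversion of B; extent ξ = 3.38X/2 mol/L.
Concentrations: [B] = 3.38 − 3.38X; [C] = 5.07X.
K_c = [C]^3 / ([B]^2).
Equating to 2.09 mol/L: the physical root is X = 0.403.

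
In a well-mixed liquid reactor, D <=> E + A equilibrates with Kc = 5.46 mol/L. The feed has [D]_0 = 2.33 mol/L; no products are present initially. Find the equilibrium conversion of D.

Let X = conversion of D; extent ξ = 2.33·X mol/L.
Concentrations: [D] = 2.33 − 2.33X; [E] = 2.33X; [A] = 2.33X.
Kc = [E] [A] / ([D]).
This equals 5.46 at X = 0.756 (the root in 0 < X < 1).

X = 0.756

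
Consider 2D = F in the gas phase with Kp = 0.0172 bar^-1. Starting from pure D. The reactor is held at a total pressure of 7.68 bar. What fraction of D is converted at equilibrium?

Take 1 mol D as basis and let X be its fractional conversion, so ξ = 0.5X.
Moles: n_D = 1 − X; n_F = 0.5X.
n_T = Σnᵢ = 1 − 0.5X.
Mole fractions y_i = n_i/n_T; Kp = p_F / (p_D^2) with p_i = y_i·P.
Equating to 0.0172 bar^-1 and solving on 0 < X < 1: X = 0.191.

X = 0.191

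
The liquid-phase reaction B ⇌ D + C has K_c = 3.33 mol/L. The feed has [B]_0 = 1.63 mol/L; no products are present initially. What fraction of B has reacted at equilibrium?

X = 0.735

Let X = conversion of B; extent ξ = 1.63·X mol/L.
Concentrations: [B] = 1.63 − 1.63X; [D] = 1.63X; [C] = 1.63X.
K_c = [D] [C] / ([B]).
This equals 3.33 at X = 0.735 (the root in 0 < X < 1).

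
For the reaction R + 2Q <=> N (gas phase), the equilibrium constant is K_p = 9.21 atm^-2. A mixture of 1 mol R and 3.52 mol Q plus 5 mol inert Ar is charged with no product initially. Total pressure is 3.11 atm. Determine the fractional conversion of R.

X = 0.832

Basis: 1 mol R initially; let X = conversion of R. Extent ξ = X.
Moles: n_R = 1 − X; n_Q = 3.52 − 2X; n_N = X; n_I = 5 (inert).
Total moles n_T = 9.52 − 2X.
y_i = n_i/n_T, p_i = y_i·P. K_p = p_N / (p_R p_Q^2).
Substituting and setting equal to 9.21 atm^-2 gives a polynomial in X; the root in (0,1) is X = 0.832.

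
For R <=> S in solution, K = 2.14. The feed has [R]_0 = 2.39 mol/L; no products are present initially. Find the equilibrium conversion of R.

X = 0.682

Let X = conversion of R; extent ξ = 2.39·X mol/L.
Concentrations: [R] = 2.39 − 2.39X; [S] = 2.39X.
K = [S] / ([R]).
Equating to 2.14: the physical root is X = 0.682.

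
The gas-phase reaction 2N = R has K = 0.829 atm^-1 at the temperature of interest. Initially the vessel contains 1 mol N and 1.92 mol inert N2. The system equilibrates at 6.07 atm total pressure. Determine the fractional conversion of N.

Let X = conversion of N (basis 1 mol N); extent of reaction ξ = 0.5X.
At extent ξ: n_N = 1 − X; n_R = 0.5X; n_I = 1.92 (inert).
Summing: n_T = 2.92 − 0.5X.
y_i = n_i/n_T, p_i = y_i·P. K = p_R / (p_N^2).
Substituting and setting equal to 0.829 atm^-1 gives a polynomial in X; the root in (0,1) is X = 0.604.

X = 0.604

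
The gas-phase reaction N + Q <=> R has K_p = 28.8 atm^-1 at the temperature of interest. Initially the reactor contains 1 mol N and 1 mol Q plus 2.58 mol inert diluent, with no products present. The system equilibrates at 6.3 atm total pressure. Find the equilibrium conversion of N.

X = 0.867

Let X = conversion of N (basis 1 mol N); extent of reaction ξ = X.
Mole table: n_N = 1 − X; n_Q = 1 − X; n_R = X; n_I = 2.58 (inert).
Summing: n_T = 4.58 − X.
With p_i = (n_i/n_T)P, K_p = p_R / (p_N p_Q).
Equating to 28.8 atm^-1 and solving on 0 < X < 1: X = 0.867.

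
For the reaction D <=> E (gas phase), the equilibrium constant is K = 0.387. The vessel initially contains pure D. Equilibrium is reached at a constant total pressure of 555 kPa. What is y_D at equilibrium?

y_D = 0.721

Basis: 1 mol D initially; let X = conversion of D. Extent ξ = X.
At extent ξ: n_D = 1 − X; n_E = X.
n_T stays at 1 (no change in mole number).
Mole fractions y_i = n_i/n_T; K = p_E / (p_D) with p_i = y_i·P.
Setting this equal to 0.387 and taking the physical root (0 < X < 1) gives X = 0.279.
Then n_D = 0.721, n_T = 1, so y_D = 0.721.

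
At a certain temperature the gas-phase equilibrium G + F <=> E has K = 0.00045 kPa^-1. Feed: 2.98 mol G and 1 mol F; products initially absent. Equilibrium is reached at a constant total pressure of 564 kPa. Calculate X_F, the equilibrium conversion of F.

Let X = conversion of F (basis 1 mol F); extent of reaction ξ = X.
Species balance: n_G = 2.98 − X; n_F = 1 − X; n_E = X.
n_T = Σnᵢ = 3.98 − X.
With p_i = (n_i/n_T)P, K = p_E / (p_G p_F).
Equating to 0.00045 kPa^-1 and solving on 0 < X < 1: X = 0.158.

X = 0.158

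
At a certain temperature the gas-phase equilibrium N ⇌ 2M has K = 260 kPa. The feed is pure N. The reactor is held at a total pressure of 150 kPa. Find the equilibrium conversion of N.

Basis: 1 mol N initially; let X = conversion of N. Extent ξ = X.
Moles: n_N = 1 − X; n_M = 2X.
Total moles n_T = 1 + X.
With p_i = (n_i/n_T)P, K = p_M^2 / (p_N).
Setting this equal to 260 kPa and taking the physical root (0 < X < 1) gives X = 0.550.

X = 0.550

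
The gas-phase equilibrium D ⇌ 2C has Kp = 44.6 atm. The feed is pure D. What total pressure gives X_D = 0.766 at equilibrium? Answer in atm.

P = 7.85 atm

Let X = conversion of D (basis 1 mol D); extent of reaction ξ = X.
Species balance: n_D = 1 − X; n_C = 2X.
Total moles n_T = 1 + X.
Kp = p_C^2 / (p_D) with p_i = (n_i/n_T)·P.
At X = 0.766: the mole-fraction product g(X) = Π y_i^ν_i = 5.68. Since Kp = g(X)·P^{1}, P = (Kp/g)^(1/1) = (44.6/5.68)^(1/1) = 7.85 atm.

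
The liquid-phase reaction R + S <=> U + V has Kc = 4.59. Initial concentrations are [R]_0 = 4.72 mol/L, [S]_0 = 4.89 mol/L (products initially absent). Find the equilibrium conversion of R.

X = 0.694

Let X = conversion of R; extent ξ = 4.72·X mol/L.
Concentrations: [R] = 4.72 − 4.72X; [S] = 4.89 − 4.72X; [U] = 4.72X; [V] = 4.72X.
Kc = [U] [V] / ([R] [S]).
Solving Kc = 4.59 for X ∈ (0,1): X = 0.694.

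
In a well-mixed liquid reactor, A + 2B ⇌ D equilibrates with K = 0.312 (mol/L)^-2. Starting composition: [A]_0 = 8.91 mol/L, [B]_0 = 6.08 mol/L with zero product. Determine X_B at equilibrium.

X = 0.817

Let X = conversion of B; extent ξ = 6.08X/2 mol/L.
Concentrations: [A] = 8.91 − 3.04X; [B] = 6.08 − 6.08X; [D] = 3.04X.
K = [D] / ([A] [B]^2).
Equating to 0.312 (mol/L)^-2: the physical root is X = 0.817.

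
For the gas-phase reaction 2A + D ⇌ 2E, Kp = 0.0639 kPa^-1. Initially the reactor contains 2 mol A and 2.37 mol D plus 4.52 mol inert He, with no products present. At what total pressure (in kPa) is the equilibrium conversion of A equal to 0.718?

Take 2 mol A as basis and let X be its fractional conversion, so ξ = X.
Mole table: n_A = 2 − 2X; n_D = 2.37 − X; n_E = 2X; n_I = 4.52 (inert).
n_T = Σnᵢ = 8.89 − X.
Kp = p_E^2 / (p_A^2 p_D) with p_i = (n_i/n_T)·P.
At X = 0.718: the mole-fraction product g(X) = Π y_i^ν_i = 32.07. Since Kp = g(X)·P^{-1}, P = (g/Kp)^(1/1) = (32.07/0.0639)^(1/1) = 502 kPa.

P = 502 kPa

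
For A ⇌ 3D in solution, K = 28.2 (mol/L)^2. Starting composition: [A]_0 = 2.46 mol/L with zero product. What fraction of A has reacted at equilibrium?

Let X = conversion of A; extent ξ = 2.46·X mol/L.
Concentrations: [A] = 2.46 − 2.46X; [D] = 7.38X.
K = [D]^3 / ([A]).
Setting equal to 28.2 and solving for X on (0,1) gives X = 0.455.

X = 0.455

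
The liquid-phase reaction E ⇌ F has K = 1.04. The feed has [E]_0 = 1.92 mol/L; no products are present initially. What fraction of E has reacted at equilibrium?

X = 0.510

Let X = conversion of E; extent ξ = 1.92·X mol/L.
Concentrations: [E] = 1.92 − 1.92X; [F] = 1.92X.
K = [F] / ([E]).
This equals 1.04 at X = 0.510 (the root in 0 < X < 1).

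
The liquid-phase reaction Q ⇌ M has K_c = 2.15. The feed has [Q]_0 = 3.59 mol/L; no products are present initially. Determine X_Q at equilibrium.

X = 0.683

Let X = conversion of Q; extent ξ = 3.59·X mol/L.
Concentrations: [Q] = 3.59 − 3.59X; [M] = 3.59X.
K_c = [M] / ([Q]).
This equals 2.15 at X = 0.683 (the root in 0 < X < 1).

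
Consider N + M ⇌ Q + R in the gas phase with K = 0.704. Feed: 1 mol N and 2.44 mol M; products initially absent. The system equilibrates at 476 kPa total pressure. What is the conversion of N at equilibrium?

Basis: 1 mol N initially; let X = conversion of N. Extent ξ = X.
Species balance: n_N = 1 − X; n_M = 2.44 − X; n_Q = X; n_R = X.
Since Δν = 0, n_T = 3.44 throughout.
With p_i = (n_i/n_T)P, K = p_Q p_R / (p_N p_M).
This yields a degree-2 equation in X; solving on (0,1), X = 0.657.

X = 0.657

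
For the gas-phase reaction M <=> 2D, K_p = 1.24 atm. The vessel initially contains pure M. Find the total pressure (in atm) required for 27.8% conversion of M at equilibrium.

P = 3.7 atm

Let X = conversion of M (basis 1 mol M); extent of reaction ξ = X.
Moles: n_M = 1 − X; n_D = 2X.
Total moles n_T = 1 + X.
K_p = p_D^2 / (p_M) with p_i = (n_i/n_T)·P.
At X = 0.278: the mole-fraction product g(X) = Π y_i^ν_i = 0.335. Since K_p = g(X)·P^{1}, P = (K_p/g)^(1/1) = (1.24/0.335)^(1/1) = 3.7 atm.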